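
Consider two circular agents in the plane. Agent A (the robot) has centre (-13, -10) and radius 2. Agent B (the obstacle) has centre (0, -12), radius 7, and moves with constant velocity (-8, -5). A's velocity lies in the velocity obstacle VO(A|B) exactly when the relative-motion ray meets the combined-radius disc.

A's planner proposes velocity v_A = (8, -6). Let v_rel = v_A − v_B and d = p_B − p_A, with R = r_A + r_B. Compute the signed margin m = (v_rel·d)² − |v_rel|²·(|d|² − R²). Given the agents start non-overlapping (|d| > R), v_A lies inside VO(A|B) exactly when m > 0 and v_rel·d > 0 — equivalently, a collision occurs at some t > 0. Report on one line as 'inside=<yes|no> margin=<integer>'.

d = (13, -2),  |d|² = 173;  R = 2+7 = 9,  c = 173−9² = 92
v_rel = (16, -1),  |v_rel|² = 257;  v_rel·d = (16)·(13) + (-1)·(-2) = 210
257·t² − 420·t + 92 = 0  ⇒  m = 210² − 257·92 = 20456
m = 20456 > 0,  v_rel·d = 210 > 0  ⇒  inside

inside=yes margin=20456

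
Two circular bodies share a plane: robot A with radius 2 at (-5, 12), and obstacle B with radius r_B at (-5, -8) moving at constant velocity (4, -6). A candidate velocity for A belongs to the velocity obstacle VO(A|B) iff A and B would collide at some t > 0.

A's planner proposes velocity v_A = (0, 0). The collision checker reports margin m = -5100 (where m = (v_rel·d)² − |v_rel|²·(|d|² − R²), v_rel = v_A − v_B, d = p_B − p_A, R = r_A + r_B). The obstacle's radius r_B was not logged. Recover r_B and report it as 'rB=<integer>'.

m = -5100
d = (0, -20);  v_rel = (-4, 6),  |v_rel|² = 52
v_rel×d = (-4)·(-20) − (6)·(0) = 80
since m = R²·52 − 80²:  R² = (6400 + -5100) / 52 = 25
R = √25 = 5  ⇒  r_B = 5 − 2 = 3

rB=3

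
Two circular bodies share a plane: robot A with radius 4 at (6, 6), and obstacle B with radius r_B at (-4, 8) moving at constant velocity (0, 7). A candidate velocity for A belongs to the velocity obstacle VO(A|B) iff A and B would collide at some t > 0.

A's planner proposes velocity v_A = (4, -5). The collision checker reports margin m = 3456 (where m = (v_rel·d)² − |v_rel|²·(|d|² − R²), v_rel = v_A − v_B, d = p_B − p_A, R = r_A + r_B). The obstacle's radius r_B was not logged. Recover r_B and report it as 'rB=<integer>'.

m = 3456
d = (-10, 2);  v_rel = (4, -12),  |v_rel|² = 160
v_rel×d = (4)·(2) − (-12)·(-10) = -112
since m = R²·160 − (-112)²:  R² = (12544 + 3456) / 160 = 100
R = √100 = 10  ⇒  r_B = 10 − 4 = 6

rB=6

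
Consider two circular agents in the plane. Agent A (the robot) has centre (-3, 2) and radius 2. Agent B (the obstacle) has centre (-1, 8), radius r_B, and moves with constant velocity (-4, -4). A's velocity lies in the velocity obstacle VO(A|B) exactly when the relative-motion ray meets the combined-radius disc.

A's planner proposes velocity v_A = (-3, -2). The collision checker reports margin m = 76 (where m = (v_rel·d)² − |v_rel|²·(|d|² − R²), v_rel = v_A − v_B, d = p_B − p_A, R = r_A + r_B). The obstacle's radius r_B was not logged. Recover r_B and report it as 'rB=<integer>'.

m = 76
d = (2, 6);  v_rel = (1, 2),  |v_rel|² = 5
v_rel×d = (1)·(6) − (2)·(2) = 2
since m = R²·5 − 2²:  R² = (4 + 76) / 5 = 16
R = √16 = 4  ⇒  r_B = 4 − 2 = 2

rB=2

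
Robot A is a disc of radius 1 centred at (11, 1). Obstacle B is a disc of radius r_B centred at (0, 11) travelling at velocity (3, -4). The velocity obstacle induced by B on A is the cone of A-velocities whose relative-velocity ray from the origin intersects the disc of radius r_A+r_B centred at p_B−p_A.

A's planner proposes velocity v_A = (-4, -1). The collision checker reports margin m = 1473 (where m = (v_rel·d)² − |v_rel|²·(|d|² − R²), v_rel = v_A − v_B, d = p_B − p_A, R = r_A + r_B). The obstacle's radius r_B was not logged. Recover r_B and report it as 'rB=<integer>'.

m = 1473
d = (-11, 10);  v_rel = (-7, 3),  |v_rel|² = 58
v_rel×d = (-7)·(10) − (3)·(-11) = -37
since m = R²·58 − (-37)²:  R² = (1369 + 1473) / 58 = 49
R = √49 = 7  ⇒  r_B = 7 − 1 = 6

rB=6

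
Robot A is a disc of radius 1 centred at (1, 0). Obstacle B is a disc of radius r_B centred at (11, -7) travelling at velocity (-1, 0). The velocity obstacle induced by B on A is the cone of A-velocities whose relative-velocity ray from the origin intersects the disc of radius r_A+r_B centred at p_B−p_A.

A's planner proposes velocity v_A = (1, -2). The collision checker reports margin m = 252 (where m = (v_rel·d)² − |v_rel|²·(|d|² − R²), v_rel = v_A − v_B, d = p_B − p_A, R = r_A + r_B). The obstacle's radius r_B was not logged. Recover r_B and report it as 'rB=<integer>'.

m = 252
d = (10, -7);  v_rel = (2, -2),  |v_rel|² = 8
v_rel×d = (2)·(-7) − (-2)·(10) = 6
since m = R²·8 − 6²:  R² = (36 + 252) / 8 = 36
R = √36 = 6  ⇒  r_B = 6 − 1 = 5

rB=5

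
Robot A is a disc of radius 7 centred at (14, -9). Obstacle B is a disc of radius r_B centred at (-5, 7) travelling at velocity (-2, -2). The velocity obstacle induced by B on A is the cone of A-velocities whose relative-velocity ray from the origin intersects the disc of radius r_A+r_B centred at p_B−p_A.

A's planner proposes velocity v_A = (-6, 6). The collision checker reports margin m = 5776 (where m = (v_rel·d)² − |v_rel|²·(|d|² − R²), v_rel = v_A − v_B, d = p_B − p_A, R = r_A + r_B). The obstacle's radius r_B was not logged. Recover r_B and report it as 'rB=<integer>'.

m = 5776
d = (-19, 16);  v_rel = (-4, 8),  |v_rel|² = 80
v_rel×d = (-4)·(16) − (8)·(-19) = 88
since m = R²·80 − 88²:  R² = (7744 + 5776) / 80 = 169
R = √169 = 13  ⇒  r_B = 13 − 7 = 6

rB=6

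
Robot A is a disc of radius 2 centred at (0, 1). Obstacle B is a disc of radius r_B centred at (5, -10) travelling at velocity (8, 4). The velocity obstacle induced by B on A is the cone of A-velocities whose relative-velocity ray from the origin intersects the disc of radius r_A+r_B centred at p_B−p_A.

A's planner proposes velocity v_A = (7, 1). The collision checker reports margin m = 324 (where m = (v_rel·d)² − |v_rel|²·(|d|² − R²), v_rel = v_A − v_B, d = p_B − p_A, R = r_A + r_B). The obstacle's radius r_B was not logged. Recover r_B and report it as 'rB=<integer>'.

m = 324
d = (5, -11);  v_rel = (-1, -3),  |v_rel|² = 10
v_rel×d = (-1)·(-11) − (-3)·(5) = 26
since m = R²·10 − 26²:  R² = (676 + 324) / 10 = 100
R = √100 = 10  ⇒  r_B = 10 − 2 = 8

rB=8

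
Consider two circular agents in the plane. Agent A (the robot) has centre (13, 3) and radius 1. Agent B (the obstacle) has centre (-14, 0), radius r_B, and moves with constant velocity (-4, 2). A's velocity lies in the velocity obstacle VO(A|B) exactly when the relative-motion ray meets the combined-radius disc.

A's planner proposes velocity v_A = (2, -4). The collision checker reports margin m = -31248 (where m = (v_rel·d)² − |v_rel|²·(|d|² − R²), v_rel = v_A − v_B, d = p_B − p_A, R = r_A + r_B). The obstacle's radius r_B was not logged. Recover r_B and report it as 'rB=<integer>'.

m = -31248
d = (-27, -3);  v_rel = (6, -6),  |v_rel|² = 72
v_rel×d = (6)·(-3) − (-6)·(-27) = -180
since m = R²·72 − (-180)²:  R² = (32400 + -31248) / 72 = 16
R = √16 = 4  ⇒  r_B = 4 − 1 = 3

rB=3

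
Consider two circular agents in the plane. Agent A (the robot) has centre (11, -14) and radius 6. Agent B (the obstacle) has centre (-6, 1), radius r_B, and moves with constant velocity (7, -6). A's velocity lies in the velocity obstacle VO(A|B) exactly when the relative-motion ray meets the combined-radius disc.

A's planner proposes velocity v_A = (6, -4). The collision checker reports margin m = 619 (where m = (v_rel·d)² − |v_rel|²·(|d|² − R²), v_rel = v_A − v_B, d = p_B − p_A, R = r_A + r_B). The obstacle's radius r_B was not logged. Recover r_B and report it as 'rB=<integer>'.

m = 619
d = (-17, 15);  v_rel = (-1, 2),  |v_rel|² = 5
v_rel×d = (-1)·(15) − (2)·(-17) = 19
since m = R²·5 − 19²:  R² = (361 + 619) / 5 = 196
R = √196 = 14  ⇒  r_B = 14 − 6 = 8

rB=8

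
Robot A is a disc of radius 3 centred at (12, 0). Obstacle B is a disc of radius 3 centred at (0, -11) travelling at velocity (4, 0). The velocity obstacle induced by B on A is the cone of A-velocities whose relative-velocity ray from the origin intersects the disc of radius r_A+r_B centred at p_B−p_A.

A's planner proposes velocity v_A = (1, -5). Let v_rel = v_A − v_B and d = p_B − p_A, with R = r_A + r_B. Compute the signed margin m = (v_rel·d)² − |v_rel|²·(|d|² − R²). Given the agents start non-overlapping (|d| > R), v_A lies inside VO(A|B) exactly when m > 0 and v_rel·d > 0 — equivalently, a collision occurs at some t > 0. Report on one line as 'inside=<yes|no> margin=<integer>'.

d = (-12, -11),  |d|² = 265;  R = 3+3 = 6,  c = 265−6² = 229
v_rel = (-3, -5),  |v_rel|² = 34;  v_rel·d = (-3)·(-12) + (-5)·(-11) = 91
34·t² − 182·t + 229 = 0  ⇒  m = 91² − 34·229 = 495
m = 495 > 0,  v_rel·d = 91 > 0  ⇒  inside

inside=yes margin=495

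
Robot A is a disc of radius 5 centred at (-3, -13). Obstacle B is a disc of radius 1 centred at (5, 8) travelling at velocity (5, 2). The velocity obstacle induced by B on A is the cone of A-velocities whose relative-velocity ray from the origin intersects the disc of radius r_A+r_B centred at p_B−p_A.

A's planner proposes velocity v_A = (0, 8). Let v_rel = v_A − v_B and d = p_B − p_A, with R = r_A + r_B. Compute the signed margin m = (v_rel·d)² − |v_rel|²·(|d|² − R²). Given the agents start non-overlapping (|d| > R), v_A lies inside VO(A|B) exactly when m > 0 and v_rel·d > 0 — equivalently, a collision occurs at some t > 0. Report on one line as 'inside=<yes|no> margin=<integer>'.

d = (8, 21),  |d|² = 505;  R = 5+1 = 6,  c = 505−6² = 469
v_rel = (-5, 6),  |v_rel|² = 61;  v_rel·d = (-5)·(8) + (6)·(21) = 86
61·t² − 172·t + 469 = 0  ⇒  m = 86² − 61·469 = -21213
m = -21213 < 0,  v_rel·d = 86 > 0  ⇒  outside

inside=no margin=-21213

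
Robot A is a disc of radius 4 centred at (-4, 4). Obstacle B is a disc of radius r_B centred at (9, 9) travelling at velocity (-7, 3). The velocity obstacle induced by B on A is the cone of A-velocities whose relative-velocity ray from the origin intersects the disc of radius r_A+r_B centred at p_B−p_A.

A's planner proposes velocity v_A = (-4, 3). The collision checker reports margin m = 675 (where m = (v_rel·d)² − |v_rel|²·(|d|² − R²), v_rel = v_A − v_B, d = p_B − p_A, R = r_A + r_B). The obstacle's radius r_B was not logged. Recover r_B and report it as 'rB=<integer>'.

m = 675
d = (13, 5);  v_rel = (3, 0),  |v_rel|² = 9
v_rel×d = (3)·(5) − (0)·(13) = 15
since m = R²·9 − 15²:  R² = (225 + 675) / 9 = 100
R = √100 = 10  ⇒  r_B = 10 − 4 = 6

rB=6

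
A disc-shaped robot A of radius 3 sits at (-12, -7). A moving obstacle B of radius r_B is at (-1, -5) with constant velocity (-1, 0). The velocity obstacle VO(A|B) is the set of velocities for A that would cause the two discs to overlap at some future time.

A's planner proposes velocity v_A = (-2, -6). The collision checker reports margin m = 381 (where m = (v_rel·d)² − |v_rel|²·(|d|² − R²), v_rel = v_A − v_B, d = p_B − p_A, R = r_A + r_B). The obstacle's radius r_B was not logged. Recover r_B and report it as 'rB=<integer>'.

m = 381
d = (11, 2);  v_rel = (-1, -6),  |v_rel|² = 37
v_rel×d = (-1)·(2) − (-6)·(11) = 64
since m = R²·37 − 64²:  R² = (4096 + 381) / 37 = 121
R = √121 = 11  ⇒  r_B = 11 − 3 = 8

rB=8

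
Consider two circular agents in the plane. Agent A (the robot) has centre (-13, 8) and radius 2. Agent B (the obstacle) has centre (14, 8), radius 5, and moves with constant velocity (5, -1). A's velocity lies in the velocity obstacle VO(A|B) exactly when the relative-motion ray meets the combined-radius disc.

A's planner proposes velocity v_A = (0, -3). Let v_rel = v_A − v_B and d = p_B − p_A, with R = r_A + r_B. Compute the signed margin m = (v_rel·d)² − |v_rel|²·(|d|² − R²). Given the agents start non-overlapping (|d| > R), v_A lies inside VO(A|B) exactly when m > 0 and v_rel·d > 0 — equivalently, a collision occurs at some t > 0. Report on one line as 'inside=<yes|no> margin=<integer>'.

d = (27, 0),  |d|² = 729;  R = 2+5 = 7,  c = 729−7² = 680
v_rel = (-5, -2),  |v_rel|² = 29;  v_rel·d = (-5)·(27) + (-2)·(0) = -135
29·t² + 270·t + 680 = 0  ⇒  m = (-135)² − 29·680 = -1495
m = -1495 < 0,  v_rel·d = -135 < 0  ⇒  outside

inside=no margin=-1495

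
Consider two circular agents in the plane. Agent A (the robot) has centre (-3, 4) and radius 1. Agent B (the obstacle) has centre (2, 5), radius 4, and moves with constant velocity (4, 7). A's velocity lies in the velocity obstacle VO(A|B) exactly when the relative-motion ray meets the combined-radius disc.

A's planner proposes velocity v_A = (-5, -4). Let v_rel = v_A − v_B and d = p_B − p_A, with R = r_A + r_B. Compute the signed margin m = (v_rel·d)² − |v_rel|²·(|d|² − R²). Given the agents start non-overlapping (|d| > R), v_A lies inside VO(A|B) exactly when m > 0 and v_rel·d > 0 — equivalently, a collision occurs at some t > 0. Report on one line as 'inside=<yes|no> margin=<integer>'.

d = (5, 1),  |d|² = 26;  R = 1+4 = 5,  c = 26−5² = 1
v_rel = (-9, -11),  |v_rel|² = 202;  v_rel·d = (-9)·(5) + (-11)·(1) = -56
202·t² + 112·t + 1 = 0  ⇒  m = (-56)² − 202·1 = 2934
m = 2934 > 0,  v_rel·d = -56 < 0  ⇒  outside

inside=no margin=2934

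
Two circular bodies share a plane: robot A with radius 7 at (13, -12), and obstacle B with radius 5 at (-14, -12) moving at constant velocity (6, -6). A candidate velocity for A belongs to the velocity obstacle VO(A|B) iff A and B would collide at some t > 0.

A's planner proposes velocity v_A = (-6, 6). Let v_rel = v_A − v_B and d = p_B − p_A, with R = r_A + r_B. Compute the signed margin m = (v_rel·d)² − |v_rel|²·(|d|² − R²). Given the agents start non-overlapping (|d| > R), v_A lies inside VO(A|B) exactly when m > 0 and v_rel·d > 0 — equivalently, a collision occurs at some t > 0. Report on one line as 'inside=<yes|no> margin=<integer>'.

d = (-27, 0),  |d|² = 729;  R = 7+5 = 12,  c = 729−12² = 585
v_rel = (-12, 12),  |v_rel|² = 288;  v_rel·d = (-12)·(-27) + (12)·(0) = 324
288·t² − 648·t + 585 = 0  ⇒  m = 324² − 288·585 = -63504
m = -63504 < 0,  v_rel·d = 324 > 0  ⇒  outside

inside=no margin=-63504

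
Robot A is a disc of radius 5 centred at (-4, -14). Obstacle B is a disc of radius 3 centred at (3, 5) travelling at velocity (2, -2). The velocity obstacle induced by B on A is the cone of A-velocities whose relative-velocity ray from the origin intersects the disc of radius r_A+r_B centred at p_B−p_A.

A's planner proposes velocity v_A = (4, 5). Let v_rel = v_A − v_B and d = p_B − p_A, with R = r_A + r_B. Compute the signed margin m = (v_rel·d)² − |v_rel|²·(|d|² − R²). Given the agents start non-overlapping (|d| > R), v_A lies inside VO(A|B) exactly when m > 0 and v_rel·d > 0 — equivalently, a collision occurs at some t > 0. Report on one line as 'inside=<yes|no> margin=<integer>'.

d = (7, 19),  |d|² = 410;  R = 5+3 = 8,  c = 410−8² = 346
v_rel = (2, 7),  |v_rel|² = 53;  v_rel·d = (2)·(7) + (7)·(19) = 147
53·t² − 294·t + 346 = 0  ⇒  m = 147² − 53·346 = 3271
m = 3271 > 0,  v_rel·d = 147 > 0  ⇒  inside

inside=yes margin=3271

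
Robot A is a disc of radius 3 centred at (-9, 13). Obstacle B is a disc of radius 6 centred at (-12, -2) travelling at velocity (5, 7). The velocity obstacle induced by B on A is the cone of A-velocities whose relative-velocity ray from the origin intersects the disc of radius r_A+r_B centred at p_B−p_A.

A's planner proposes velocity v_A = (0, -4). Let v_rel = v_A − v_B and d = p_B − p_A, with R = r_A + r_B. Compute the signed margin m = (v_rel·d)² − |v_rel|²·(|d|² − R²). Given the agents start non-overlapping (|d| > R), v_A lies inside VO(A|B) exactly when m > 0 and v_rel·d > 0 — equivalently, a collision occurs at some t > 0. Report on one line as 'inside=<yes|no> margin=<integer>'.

d = (-3, -15),  |d|² = 234;  R = 3+6 = 9,  c = 234−9² = 153
v_rel = (-5, -11),  |v_rel|² = 146;  v_rel·d = (-5)·(-3) + (-11)·(-15) = 180
146·t² − 360·t + 153 = 0  ⇒  m = 180² − 146·153 = 10062
m = 10062 > 0,  v_rel·d = 180 > 0  ⇒  inside

inside=yes margin=10062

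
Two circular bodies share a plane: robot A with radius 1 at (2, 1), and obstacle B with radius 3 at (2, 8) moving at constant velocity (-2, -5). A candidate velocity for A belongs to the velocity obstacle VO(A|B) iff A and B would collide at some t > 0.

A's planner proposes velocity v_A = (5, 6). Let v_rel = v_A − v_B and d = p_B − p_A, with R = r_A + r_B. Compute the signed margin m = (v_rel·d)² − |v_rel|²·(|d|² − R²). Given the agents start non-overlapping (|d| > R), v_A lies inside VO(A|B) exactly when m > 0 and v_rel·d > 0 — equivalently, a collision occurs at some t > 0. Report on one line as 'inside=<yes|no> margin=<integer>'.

d = (0, 7),  |d|² = 49;  R = 1+3 = 4,  c = 49−4² = 33
v_rel = (7, 11),  |v_rel|² = 170;  v_rel·d = (7)·(0) + (11)·(7) = 77
170·t² − 154·t + 33 = 0  ⇒  m = 77² − 170·33 = 319
m = 319 > 0,  v_rel·d = 77 > 0  ⇒  inside

inside=yes margin=319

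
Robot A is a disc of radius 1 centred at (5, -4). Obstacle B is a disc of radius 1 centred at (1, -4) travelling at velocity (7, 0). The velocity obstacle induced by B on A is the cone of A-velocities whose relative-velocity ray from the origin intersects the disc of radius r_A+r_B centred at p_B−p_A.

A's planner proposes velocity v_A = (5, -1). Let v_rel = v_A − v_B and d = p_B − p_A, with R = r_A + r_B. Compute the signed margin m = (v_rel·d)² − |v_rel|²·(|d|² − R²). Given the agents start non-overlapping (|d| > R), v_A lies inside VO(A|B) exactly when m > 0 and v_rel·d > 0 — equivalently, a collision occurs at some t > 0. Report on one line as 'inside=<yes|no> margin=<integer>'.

d = (-4, 0),  |d|² = 16;  R = 1+1 = 2,  c = 16−2² = 12
v_rel = (-2, -1),  |v_rel|² = 5;  v_rel·d = (-2)·(-4) + (-1)·(0) = 8
5·t² − 16·t + 12 = 0  ⇒  m = 8² − 5·12 = 4
m = 4 > 0,  v_rel·d = 8 > 0  ⇒  inside

inside=yes margin=4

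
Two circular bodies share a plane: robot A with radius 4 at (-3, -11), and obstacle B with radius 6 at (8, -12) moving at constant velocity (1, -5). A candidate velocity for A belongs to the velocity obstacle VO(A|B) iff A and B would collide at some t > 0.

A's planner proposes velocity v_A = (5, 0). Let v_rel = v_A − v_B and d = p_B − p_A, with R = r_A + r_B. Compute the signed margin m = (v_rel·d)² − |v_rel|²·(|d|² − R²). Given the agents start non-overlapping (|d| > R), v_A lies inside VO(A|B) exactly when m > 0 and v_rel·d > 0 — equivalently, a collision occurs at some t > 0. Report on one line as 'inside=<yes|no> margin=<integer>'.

d = (11, -1),  |d|² = 122;  R = 4+6 = 10,  c = 122−10² = 22
v_rel = (4, 5),  |v_rel|² = 41;  v_rel·d = (4)·(11) + (5)·(-1) = 39
41·t² − 78·t + 22 = 0  ⇒  m = 39² − 41·22 = 619
m = 619 > 0,  v_rel·d = 39 > 0  ⇒  inside

inside=yes margin=619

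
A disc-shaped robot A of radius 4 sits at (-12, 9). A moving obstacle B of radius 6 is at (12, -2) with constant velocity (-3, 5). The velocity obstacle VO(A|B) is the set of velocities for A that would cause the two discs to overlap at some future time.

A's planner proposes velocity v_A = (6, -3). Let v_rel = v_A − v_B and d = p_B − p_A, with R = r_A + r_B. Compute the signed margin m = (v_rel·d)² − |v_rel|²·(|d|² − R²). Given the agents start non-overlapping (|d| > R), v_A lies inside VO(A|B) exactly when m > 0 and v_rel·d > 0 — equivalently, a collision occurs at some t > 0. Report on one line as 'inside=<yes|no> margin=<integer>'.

d = (24, -11),  |d|² = 697;  R = 4+6 = 10,  c = 697−10² = 597
v_rel = (9, -8),  |v_rel|² = 145;  v_rel·d = (9)·(24) + (-8)·(-11) = 304
145·t² − 608·t + 597 = 0  ⇒  m = 304² − 145·597 = 5851
m = 5851 > 0,  v_rel·d = 304 > 0  ⇒  inside

inside=yes margin=5851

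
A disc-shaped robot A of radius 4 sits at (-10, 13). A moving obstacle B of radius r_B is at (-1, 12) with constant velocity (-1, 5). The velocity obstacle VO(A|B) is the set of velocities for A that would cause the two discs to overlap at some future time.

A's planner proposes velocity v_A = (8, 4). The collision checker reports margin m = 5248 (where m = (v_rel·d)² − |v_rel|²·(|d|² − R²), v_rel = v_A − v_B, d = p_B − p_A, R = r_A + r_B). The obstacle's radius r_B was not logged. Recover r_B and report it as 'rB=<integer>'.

m = 5248
d = (9, -1);  v_rel = (9, -1),  |v_rel|² = 82
v_rel×d = (9)·(-1) − (-1)·(9) = 0
since m = R²·82 − 0²:  R² = (0 + 5248) / 82 = 64
R = √64 = 8  ⇒  r_B = 8 − 4 = 4

rB=4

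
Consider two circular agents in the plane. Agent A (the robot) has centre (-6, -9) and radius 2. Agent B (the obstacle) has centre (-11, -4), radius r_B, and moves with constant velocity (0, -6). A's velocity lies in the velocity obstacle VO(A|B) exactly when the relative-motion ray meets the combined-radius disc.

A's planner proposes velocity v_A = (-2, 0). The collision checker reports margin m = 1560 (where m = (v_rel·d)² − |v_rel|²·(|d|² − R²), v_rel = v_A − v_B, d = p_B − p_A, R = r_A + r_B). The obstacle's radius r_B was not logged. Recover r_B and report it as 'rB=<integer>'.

m = 1560
d = (-5, 5);  v_rel = (-2, 6),  |v_rel|² = 40
v_rel×d = (-2)·(5) − (6)·(-5) = 20
since m = R²·40 − 20²:  R² = (400 + 1560) / 40 = 49
R = √49 = 7  ⇒  r_B = 7 − 2 = 5

rB=5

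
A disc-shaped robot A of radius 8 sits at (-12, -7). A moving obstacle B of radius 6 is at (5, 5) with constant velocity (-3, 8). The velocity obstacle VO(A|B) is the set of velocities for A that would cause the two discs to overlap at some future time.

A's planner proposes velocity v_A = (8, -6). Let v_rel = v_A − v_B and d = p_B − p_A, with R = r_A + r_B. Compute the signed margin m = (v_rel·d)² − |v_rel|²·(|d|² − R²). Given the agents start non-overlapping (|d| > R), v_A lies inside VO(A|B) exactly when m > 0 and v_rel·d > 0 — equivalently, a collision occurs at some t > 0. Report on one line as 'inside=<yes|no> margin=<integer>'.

d = (17, 12),  |d|² = 433;  R = 8+6 = 14,  c = 433−14² = 237
v_rel = (11, -14),  |v_rel|² = 317;  v_rel·d = (11)·(17) + (-14)·(12) = 19
317·t² − 38·t + 237 = 0  ⇒  m = 19² − 317·237 = -74768
m = -74768 < 0,  v_rel·d = 19 > 0  ⇒  outside

inside=no margin=-74768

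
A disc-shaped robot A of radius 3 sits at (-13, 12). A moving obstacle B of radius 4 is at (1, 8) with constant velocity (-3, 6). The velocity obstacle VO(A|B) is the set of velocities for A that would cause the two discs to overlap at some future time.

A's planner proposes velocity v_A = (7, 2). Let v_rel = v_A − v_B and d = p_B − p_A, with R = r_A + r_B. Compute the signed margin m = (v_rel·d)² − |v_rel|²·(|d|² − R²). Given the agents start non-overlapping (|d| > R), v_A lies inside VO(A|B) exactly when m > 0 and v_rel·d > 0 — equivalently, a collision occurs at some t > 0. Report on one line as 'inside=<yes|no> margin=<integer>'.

d = (14, -4),  |d|² = 212;  R = 3+4 = 7,  c = 212−7² = 163
v_rel = (10, -4),  |v_rel|² = 116;  v_rel·d = (10)·(14) + (-4)·(-4) = 156
116·t² − 312·t + 163 = 0  ⇒  m = 156² − 116·163 = 5428
m = 5428 > 0,  v_rel·d = 156 > 0  ⇒  inside

inside=yes margin=5428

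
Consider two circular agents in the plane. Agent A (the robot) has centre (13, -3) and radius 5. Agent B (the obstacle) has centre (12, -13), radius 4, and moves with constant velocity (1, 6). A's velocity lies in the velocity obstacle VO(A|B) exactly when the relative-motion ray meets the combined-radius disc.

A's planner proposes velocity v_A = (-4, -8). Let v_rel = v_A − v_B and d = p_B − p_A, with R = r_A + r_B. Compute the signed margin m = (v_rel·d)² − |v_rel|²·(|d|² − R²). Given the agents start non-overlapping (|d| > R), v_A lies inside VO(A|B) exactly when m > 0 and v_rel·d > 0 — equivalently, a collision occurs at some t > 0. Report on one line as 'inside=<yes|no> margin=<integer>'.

d = (-1, -10),  |d|² = 101;  R = 5+4 = 9,  c = 101−9² = 20
v_rel = (-5, -14),  |v_rel|² = 221;  v_rel·d = (-5)·(-1) + (-14)·(-10) = 145
221·t² − 290·t + 20 = 0  ⇒  m = 145² − 221·20 = 16605
m = 16605 > 0,  v_rel·d = 145 > 0  ⇒  inside

inside=yes margin=16605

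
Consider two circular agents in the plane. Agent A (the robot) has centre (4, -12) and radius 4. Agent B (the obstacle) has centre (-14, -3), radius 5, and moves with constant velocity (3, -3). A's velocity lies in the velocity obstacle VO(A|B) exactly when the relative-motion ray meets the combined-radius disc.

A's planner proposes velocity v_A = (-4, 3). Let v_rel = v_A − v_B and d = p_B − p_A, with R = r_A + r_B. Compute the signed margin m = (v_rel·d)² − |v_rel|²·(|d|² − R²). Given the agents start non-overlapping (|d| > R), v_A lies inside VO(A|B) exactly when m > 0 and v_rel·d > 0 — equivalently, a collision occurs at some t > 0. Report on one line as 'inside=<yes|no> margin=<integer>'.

d = (-18, 9),  |d|² = 405;  R = 4+5 = 9,  c = 405−9² = 324
v_rel = (-7, 6),  |v_rel|² = 85;  v_rel·d = (-7)·(-18) + (6)·(9) = 180
85·t² − 360·t + 324 = 0  ⇒  m = 180² − 85·324 = 4860
m = 4860 > 0,  v_rel·d = 180 > 0  ⇒  inside

inside=yes margin=4860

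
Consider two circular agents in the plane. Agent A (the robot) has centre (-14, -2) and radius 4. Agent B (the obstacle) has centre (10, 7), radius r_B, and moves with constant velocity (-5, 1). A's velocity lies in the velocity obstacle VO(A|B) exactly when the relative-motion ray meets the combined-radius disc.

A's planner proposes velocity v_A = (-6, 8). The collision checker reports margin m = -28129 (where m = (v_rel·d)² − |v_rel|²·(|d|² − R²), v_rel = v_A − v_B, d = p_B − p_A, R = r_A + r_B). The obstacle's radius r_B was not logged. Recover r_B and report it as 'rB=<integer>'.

m = -28129
d = (24, 9);  v_rel = (-1, 7),  |v_rel|² = 50
v_rel×d = (-1)·(9) − (7)·(24) = -177
since m = R²·50 − (-177)²:  R² = (31329 + -28129) / 50 = 64
R = √64 = 8  ⇒  r_B = 8 − 4 = 4

rB=4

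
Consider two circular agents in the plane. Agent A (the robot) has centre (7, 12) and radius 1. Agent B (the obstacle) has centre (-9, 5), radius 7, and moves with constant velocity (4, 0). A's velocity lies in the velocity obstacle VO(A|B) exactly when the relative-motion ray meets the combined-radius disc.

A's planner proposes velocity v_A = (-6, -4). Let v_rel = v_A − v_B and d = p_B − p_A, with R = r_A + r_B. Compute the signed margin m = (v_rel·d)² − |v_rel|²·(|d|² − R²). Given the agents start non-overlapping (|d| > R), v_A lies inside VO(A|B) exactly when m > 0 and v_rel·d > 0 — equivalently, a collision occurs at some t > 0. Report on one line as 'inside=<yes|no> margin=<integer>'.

d = (-16, -7),  |d|² = 305;  R = 1+7 = 8,  c = 305−8² = 241
v_rel = (-10, -4),  |v_rel|² = 116;  v_rel·d = (-10)·(-16) + (-4)·(-7) = 188
116·t² − 376·t + 241 = 0  ⇒  m = 188² − 116·241 = 7388
m = 7388 > 0,  v_rel·d = 188 > 0  ⇒  inside

inside=yes margin=7388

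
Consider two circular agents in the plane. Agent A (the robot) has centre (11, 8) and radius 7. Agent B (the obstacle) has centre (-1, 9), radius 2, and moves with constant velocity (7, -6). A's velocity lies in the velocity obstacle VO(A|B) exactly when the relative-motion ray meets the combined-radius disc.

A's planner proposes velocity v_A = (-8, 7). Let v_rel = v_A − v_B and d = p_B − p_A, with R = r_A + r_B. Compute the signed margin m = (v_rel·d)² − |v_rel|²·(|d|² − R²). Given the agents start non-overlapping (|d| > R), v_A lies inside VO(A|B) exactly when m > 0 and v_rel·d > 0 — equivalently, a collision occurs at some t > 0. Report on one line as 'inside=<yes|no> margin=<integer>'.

d = (-12, 1),  |d|² = 145;  R = 7+2 = 9,  c = 145−9² = 64
v_rel = (-15, 13),  |v_rel|² = 394;  v_rel·d = (-15)·(-12) + (13)·(1) = 193
394·t² − 386·t + 64 = 0  ⇒  m = 193² − 394·64 = 12033
m = 12033 > 0,  v_rel·d = 193 > 0  ⇒  inside

inside=yes margin=12033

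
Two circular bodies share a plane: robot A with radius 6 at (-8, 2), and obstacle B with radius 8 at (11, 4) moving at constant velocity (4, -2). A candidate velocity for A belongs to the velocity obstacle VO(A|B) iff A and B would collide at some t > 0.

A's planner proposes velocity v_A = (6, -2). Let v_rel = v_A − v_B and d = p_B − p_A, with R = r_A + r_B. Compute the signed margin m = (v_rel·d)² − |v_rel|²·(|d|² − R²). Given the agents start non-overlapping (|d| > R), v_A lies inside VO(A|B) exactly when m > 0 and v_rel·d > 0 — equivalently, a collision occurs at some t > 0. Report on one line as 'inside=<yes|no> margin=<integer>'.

d = (19, 2),  |d|² = 365;  R = 6+8 = 14,  c = 365−14² = 169
v_rel = (2, 0),  |v_rel|² = 4;  v_rel·d = (2)·(19) + (0)·(2) = 38
4·t² − 76·t + 169 = 0  ⇒  m = 38² − 4·169 = 768
m = 768 > 0,  v_rel·d = 38 > 0  ⇒  inside

inside=yes margin=768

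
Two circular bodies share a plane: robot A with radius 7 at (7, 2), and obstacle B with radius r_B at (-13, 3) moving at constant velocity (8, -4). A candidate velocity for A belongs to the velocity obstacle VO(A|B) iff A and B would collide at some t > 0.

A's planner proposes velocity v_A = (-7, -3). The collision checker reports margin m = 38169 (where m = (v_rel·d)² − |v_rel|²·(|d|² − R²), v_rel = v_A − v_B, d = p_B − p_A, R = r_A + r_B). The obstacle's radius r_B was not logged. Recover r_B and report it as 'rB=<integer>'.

m = 38169
d = (-20, 1);  v_rel = (-15, 1),  |v_rel|² = 226
v_rel×d = (-15)·(1) − (1)·(-20) = 5
since m = R²·226 − 5²:  R² = (25 + 38169) / 226 = 169
R = √169 = 13  ⇒  r_B = 13 − 7 = 6

rB=6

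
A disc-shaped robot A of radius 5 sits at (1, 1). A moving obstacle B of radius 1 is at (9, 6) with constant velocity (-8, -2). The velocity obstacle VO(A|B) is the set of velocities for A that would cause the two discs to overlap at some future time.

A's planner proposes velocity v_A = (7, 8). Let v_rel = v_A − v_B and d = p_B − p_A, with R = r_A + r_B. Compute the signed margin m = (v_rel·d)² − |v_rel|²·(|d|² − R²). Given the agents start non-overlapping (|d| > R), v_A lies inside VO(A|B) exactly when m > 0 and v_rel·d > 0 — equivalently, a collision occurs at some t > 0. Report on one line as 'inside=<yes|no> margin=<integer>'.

d = (8, 5),  |d|² = 89;  R = 5+1 = 6,  c = 89−6² = 53
v_rel = (15, 10),  |v_rel|² = 325;  v_rel·d = (15)·(8) + (10)·(5) = 170
325·t² − 340·t + 53 = 0  ⇒  m = 170² − 325·53 = 11675
m = 11675 > 0,  v_rel·d = 170 > 0  ⇒  inside

inside=yes margin=11675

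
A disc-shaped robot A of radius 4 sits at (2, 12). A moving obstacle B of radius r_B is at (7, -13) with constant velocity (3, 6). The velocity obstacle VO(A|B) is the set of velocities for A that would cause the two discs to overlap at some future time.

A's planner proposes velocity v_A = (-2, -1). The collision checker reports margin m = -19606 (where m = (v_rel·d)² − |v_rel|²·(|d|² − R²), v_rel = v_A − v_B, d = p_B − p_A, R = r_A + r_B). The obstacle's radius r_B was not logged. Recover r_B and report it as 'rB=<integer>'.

m = -19606
d = (5, -25);  v_rel = (-5, -7),  |v_rel|² = 74
v_rel×d = (-5)·(-25) − (-7)·(5) = 160
since m = R²·74 − 160²:  R² = (25600 + -19606) / 74 = 81
R = √81 = 9  ⇒  r_B = 9 − 4 = 5

rB=5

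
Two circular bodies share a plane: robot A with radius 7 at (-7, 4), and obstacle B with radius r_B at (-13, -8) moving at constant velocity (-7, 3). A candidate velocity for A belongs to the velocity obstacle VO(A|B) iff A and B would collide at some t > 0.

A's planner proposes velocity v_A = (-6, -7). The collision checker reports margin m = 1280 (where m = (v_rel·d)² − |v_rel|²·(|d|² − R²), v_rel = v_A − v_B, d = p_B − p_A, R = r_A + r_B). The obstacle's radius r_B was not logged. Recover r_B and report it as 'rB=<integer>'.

m = 1280
d = (-6, -12);  v_rel = (1, -10),  |v_rel|² = 101
v_rel×d = (1)·(-12) − (-10)·(-6) = -72
since m = R²·101 − (-72)²:  R² = (5184 + 1280) / 101 = 64
R = √64 = 8  ⇒  r_B = 8 − 7 = 1

rB=1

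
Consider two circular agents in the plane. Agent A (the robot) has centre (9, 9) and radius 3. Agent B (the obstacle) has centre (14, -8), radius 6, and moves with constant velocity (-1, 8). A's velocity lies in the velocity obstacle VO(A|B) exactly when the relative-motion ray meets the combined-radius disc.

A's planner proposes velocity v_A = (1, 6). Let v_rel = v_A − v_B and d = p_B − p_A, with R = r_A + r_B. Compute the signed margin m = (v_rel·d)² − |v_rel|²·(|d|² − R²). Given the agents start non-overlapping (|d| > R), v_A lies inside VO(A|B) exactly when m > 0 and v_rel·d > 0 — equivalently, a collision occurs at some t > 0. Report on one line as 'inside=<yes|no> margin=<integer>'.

d = (5, -17),  |d|² = 314;  R = 3+6 = 9,  c = 314−9² = 233
v_rel = (2, -2),  |v_rel|² = 8;  v_rel·d = (2)·(5) + (-2)·(-17) = 44
8·t² − 88·t + 233 = 0  ⇒  m = 44² − 8·233 = 72
m = 72 > 0,  v_rel·d = 44 > 0  ⇒  inside

inside=yes margin=72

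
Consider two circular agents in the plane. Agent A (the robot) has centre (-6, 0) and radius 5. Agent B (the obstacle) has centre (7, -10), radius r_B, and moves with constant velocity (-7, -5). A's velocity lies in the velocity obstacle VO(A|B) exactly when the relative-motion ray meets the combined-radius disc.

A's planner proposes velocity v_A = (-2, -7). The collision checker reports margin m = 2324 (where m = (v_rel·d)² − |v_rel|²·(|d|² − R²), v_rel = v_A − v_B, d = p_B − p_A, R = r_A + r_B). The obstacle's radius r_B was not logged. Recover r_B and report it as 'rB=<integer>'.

m = 2324
d = (13, -10);  v_rel = (5, -2),  |v_rel|² = 29
v_rel×d = (5)·(-10) − (-2)·(13) = -24
since m = R²·29 − (-24)²:  R² = (576 + 2324) / 29 = 100
R = √100 = 10  ⇒  r_B = 10 − 5 = 5

rB=5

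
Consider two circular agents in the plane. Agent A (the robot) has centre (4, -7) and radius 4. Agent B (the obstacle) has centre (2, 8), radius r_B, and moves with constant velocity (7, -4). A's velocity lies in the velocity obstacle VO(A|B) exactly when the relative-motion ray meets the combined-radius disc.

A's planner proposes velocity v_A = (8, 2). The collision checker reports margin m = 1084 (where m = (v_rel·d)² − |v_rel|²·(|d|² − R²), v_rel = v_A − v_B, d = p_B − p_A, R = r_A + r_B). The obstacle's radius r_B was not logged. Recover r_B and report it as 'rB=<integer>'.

m = 1084
d = (-2, 15);  v_rel = (1, 6),  |v_rel|² = 37
v_rel×d = (1)·(15) − (6)·(-2) = 27
since m = R²·37 − 27²:  R² = (729 + 1084) / 37 = 49
R = √49 = 7  ⇒  r_B = 7 − 4 = 3

rB=3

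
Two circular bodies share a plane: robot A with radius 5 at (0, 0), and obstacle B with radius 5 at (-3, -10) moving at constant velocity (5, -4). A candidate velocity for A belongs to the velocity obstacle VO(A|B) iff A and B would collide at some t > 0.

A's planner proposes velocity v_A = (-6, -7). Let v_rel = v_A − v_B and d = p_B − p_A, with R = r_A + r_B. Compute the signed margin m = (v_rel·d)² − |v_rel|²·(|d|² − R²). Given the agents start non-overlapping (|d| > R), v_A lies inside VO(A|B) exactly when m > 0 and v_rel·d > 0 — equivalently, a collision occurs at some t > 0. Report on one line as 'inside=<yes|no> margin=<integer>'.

d = (-3, -10),  |d|² = 109;  R = 5+5 = 10,  c = 109−10² = 9
v_rel = (-11, -3),  |v_rel|² = 130;  v_rel·d = (-11)·(-3) + (-3)·(-10) = 63
130·t² − 126·t + 9 = 0  ⇒  m = 63² − 130·9 = 2799
m = 2799 > 0,  v_rel·d = 63 > 0  ⇒  inside

inside=yes margin=2799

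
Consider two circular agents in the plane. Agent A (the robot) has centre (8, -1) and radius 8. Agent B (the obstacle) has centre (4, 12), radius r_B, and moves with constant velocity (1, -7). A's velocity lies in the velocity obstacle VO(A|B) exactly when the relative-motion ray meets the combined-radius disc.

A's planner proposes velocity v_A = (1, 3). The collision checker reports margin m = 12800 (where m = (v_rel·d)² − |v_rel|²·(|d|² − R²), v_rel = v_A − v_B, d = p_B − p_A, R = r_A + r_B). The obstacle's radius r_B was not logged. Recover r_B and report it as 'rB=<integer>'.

m = 12800
d = (-4, 13);  v_rel = (0, 10),  |v_rel|² = 100
v_rel×d = (0)·(13) − (10)·(-4) = 40
since m = R²·100 − 40²:  R² = (1600 + 12800) / 100 = 144
R = √144 = 12  ⇒  r_B = 12 − 8 = 4

rB=4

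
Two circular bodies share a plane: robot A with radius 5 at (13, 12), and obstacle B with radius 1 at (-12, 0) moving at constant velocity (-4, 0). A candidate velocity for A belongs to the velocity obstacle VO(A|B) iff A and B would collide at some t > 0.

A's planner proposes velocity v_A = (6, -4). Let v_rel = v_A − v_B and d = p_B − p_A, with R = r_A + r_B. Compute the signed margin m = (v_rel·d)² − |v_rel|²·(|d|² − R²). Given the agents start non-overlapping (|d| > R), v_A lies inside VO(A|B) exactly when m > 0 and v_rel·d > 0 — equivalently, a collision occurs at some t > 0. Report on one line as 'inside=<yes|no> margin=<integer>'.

d = (-25, -12),  |d|² = 769;  R = 5+1 = 6,  c = 769−6² = 733
v_rel = (10, -4),  |v_rel|² = 116;  v_rel·d = (10)·(-25) + (-4)·(-12) = -202
116·t² + 404·t + 733 = 0  ⇒  m = (-202)² − 116·733 = -44224
m = -44224 < 0,  v_rel·d = -202 < 0  ⇒  outside

inside=no margin=-44224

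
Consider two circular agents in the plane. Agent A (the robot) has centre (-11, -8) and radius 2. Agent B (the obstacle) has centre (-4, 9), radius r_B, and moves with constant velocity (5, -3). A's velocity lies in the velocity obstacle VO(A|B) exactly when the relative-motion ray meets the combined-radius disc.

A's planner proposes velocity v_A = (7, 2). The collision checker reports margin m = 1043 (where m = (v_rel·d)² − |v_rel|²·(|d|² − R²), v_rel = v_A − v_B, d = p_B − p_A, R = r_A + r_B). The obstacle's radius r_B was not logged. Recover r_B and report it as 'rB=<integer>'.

m = 1043
d = (7, 17);  v_rel = (2, 5),  |v_rel|² = 29
v_rel×d = (2)·(17) − (5)·(7) = -1
since m = R²·29 − (-1)²:  R² = (1 + 1043) / 29 = 36
R = √36 = 6  ⇒  r_B = 6 − 2 = 4

rB=4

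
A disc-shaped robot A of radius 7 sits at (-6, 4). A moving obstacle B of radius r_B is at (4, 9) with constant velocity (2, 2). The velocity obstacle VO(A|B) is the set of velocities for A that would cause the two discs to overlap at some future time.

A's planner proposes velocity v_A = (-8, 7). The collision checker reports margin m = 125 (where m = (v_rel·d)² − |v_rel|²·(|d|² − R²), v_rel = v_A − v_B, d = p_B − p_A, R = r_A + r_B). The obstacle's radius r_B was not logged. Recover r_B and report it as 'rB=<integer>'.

m = 125
d = (10, 5);  v_rel = (-10, 5),  |v_rel|² = 125
v_rel×d = (-10)·(5) − (5)·(10) = -100
since m = R²·125 − (-100)²:  R² = (10000 + 125) / 125 = 81
R = √81 = 9  ⇒  r_B = 9 − 7 = 2

rB=2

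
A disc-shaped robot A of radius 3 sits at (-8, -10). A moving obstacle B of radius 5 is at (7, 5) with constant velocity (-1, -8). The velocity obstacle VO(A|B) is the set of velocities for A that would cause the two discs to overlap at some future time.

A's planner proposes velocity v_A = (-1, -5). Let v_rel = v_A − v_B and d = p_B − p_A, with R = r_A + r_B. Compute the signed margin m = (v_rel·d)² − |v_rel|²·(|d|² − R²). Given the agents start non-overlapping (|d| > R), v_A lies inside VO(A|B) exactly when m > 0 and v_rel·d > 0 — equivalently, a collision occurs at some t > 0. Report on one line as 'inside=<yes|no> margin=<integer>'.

d = (15, 15),  |d|² = 450;  R = 3+5 = 8,  c = 450−8² = 386
v_rel = (0, 3),  |v_rel|² = 9;  v_rel·d = (0)·(15) + (3)·(15) = 45
9·t² − 90·t + 386 = 0  ⇒  m = 45² − 9·386 = -1449
m = -1449 < 0,  v_rel·d = 45 > 0  ⇒  outside

inside=no margin=-1449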